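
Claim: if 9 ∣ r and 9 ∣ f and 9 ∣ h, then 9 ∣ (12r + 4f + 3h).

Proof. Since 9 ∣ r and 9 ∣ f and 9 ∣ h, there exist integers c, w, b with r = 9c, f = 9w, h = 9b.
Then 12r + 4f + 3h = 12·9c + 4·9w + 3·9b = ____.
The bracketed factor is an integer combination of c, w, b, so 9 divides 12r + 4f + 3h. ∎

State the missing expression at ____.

Each term has a factor of 9: 12·9c + 4·9w + 3·9b = 9·(3b + 12c + 4w).
Since 3b + 12c + 4w is an integer, 9 ∣ (12r + 4f + 3h).

9(3b + 12c + 4w)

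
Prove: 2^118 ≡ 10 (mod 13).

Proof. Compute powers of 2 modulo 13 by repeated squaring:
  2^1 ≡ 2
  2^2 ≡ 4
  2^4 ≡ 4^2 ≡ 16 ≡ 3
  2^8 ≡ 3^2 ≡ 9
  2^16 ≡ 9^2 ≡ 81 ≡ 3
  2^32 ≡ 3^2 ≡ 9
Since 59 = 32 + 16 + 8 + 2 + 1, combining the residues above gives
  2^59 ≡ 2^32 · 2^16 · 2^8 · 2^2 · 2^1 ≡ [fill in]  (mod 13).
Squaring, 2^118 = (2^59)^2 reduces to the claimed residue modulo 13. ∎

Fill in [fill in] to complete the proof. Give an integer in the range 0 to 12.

7

Multiply the listed residues: 9 · 3 · 9 · 4 · 2 = 27 → 243 → 972 → 1944.
Reducing modulo 13: 1944 = 149·13 + 7, so 2^59 ≡ 7.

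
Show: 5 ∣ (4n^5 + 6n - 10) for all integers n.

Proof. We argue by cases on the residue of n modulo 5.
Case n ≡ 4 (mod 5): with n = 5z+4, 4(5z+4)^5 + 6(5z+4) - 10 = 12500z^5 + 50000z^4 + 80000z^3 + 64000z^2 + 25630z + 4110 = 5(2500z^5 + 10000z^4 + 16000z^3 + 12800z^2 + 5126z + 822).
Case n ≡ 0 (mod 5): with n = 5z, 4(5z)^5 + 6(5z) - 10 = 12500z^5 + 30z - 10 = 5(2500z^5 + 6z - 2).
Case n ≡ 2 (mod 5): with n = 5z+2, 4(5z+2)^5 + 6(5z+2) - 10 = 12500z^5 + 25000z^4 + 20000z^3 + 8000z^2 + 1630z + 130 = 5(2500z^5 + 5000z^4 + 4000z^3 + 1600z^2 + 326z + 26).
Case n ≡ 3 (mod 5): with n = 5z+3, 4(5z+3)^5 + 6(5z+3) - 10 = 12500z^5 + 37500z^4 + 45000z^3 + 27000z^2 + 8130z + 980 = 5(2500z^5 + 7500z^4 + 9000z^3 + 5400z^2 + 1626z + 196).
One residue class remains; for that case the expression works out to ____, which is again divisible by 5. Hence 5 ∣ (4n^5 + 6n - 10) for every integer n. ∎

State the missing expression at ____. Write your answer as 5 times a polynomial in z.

5(2500z^5 + 2500z^4 + 1000z^3 + 200z^2 + 26z)

Only n ≡ 1 (mod 5) is unaccounted for. Put n = 5z+1:
4(5z+1)^5 + 6(5z+1) - 10 expands to 12500z^5 + 12500z^4 + 5000z^3 + 1000z^2 + 130z,
and factoring out 5 leaves 5(2500z^5 + 2500z^4 + 1000z^3 + 200z^2 + 26z).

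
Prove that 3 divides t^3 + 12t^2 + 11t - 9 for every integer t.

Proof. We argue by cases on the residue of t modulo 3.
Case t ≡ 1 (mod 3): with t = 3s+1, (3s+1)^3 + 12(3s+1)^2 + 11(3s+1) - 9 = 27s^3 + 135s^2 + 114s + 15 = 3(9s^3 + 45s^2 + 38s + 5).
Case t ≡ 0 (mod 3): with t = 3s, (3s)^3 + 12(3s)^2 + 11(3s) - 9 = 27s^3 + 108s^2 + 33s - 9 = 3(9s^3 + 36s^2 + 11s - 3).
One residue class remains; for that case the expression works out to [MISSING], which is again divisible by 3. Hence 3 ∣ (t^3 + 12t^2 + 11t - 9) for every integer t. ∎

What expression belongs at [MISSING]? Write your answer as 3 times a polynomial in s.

3(9s^3 + 54s^2 + 71s + 23)

The residues treated are {1, 0}, so the missing case is t ≡ 2 (mod 3); write t = 3s+2.
Then (3s+2)^3 + 12(3s+2)^2 + 11(3s+2) - 9 = 27s^3 + 162s^2 + 213s + 69 = 3(9s^3 + 54s^2 + 71s + 23).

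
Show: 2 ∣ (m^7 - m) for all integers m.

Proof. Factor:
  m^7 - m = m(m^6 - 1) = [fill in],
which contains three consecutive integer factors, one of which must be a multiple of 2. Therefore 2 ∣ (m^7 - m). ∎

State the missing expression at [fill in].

m^6 - 1 = (m^2 - 1)(m^4 + m^2 + 1), and m^2 - 1 = (m-1)(m+1).
So m(m^6 - 1) = (m - 1)m(m + 1)(m^4 + m^2 + 1).

(m - 1)m(m + 1)(m^4 + m^2 + 1)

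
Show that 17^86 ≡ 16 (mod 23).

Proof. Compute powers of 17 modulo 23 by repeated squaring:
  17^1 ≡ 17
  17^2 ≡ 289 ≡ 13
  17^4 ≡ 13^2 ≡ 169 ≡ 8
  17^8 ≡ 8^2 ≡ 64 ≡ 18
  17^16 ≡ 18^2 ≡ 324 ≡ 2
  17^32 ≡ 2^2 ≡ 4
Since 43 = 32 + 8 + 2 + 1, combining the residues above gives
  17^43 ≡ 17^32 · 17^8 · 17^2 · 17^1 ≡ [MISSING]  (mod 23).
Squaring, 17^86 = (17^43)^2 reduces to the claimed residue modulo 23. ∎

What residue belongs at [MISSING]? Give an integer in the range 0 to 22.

17^32 · 17^8 · 17^2 · 17^1 ≡ 4 · 18 · 13 · 17 = 15912.
15912 mod 23 = 19, so 17^43 ≡ 19 (mod 23).

19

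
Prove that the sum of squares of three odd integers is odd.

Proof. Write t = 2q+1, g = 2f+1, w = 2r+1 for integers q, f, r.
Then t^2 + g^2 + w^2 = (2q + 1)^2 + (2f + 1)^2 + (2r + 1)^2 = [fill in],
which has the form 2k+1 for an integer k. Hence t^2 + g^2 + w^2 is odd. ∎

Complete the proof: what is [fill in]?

Expanding: (2q + 1)^2 + (2f + 1)^2 + (2r + 1)^2 = 4f^2 + 4f + 4q^2 + 4q + 4r^2 + 4r + 3.
Every term except the constant is even, so this is 2(2f^2 + 2f + 2q^2 + 2q + 2r^2 + 2r + 1) + 1,
and 2f^2 + 2f + 2q^2 + 2q + 2r^2 + 2r + 1 ∈ ℤ gives the required form.

2(2f^2 + 2f + 2q^2 + 2q + 2r^2 + 2r + 1) + 1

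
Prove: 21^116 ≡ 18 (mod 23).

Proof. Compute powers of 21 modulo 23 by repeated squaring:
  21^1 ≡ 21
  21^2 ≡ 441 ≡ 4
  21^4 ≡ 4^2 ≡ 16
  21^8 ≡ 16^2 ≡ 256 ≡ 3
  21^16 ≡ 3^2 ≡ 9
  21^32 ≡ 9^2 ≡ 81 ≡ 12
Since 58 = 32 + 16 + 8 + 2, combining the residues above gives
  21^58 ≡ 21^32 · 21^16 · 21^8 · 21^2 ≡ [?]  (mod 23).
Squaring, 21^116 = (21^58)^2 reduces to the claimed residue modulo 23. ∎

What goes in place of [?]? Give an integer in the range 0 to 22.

8

Multiply the listed residues: 12 · 9 · 3 · 4 = 108 → 324 → 1296.
Reducing modulo 23: 1296 = 56·23 + 8, so 21^58 ≡ 8.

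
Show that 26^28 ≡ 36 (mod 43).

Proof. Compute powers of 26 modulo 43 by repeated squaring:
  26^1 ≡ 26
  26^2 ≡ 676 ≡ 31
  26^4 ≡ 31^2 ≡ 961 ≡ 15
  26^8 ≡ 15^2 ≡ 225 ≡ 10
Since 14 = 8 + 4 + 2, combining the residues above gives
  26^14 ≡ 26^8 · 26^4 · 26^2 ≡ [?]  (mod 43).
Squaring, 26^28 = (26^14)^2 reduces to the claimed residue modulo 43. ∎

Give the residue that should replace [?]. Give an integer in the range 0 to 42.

26^8 · 26^4 · 26^2 ≡ 10 · 15 · 31 = 4650.
4650 mod 43 = 6, so 26^14 ≡ 6 (mod 43).

6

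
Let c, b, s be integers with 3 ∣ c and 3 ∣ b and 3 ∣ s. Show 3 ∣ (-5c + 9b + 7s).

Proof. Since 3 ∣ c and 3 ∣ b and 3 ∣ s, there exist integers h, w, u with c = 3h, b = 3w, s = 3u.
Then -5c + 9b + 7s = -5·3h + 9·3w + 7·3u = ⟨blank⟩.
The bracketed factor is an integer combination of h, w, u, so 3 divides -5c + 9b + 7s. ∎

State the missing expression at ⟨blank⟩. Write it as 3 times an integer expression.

3(-5h + 7u + 9w)

Each term has a factor of 3: -5·3h + 9·3w + 7·3u = 3·(-5h + 7u + 9w).
Since -5h + 7u + 9w is an integer, 3 ∣ (-5c + 9b + 7s).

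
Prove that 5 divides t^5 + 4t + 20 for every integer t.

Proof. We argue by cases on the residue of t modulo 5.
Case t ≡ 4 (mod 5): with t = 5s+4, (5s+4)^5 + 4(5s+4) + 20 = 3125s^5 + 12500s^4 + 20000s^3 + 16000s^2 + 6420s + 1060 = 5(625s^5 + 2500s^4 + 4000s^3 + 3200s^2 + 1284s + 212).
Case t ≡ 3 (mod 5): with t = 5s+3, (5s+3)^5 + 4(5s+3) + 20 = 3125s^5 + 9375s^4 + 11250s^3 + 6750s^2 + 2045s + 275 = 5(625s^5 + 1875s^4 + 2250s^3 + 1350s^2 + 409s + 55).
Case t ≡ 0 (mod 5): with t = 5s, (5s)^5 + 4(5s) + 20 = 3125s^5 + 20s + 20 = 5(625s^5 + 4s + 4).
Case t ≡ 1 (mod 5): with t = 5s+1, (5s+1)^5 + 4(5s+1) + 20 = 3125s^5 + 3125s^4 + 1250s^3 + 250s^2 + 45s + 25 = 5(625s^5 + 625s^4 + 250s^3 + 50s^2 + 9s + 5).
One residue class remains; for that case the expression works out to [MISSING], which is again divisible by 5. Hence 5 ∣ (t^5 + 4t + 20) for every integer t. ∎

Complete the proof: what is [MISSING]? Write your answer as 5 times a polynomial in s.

5(625s^5 + 1250s^4 + 1000s^3 + 400s^2 + 84s + 12)

Only t ≡ 2 (mod 5) is unaccounted for. Put t = 5s+2:
(5s+2)^5 + 4(5s+2) + 20 expands to 3125s^5 + 6250s^4 + 5000s^3 + 2000s^2 + 420s + 60,
and factoring out 5 leaves 5(625s^5 + 1250s^4 + 1000s^3 + 400s^2 + 84s + 12).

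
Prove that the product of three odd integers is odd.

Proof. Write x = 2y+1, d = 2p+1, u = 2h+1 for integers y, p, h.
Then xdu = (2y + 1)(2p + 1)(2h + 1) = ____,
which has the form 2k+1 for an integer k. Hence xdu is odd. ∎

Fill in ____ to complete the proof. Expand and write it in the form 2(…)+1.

2(4hpy + 2hp + 2hy + h + 2py + p + y) + 1

(2y + 1)(2p + 1)(2h + 1) = 8hpy + 4hp + 4hy + 2h + 4py + 2p + 2y + 1
= 2(4hpy + 2hp + 2hy + h + 2py + p + y) + 1.
Since 4hpy + 2hp + 2hy + h + 2py + p + y is an integer, the product is of the form 2k+1 for an integer k.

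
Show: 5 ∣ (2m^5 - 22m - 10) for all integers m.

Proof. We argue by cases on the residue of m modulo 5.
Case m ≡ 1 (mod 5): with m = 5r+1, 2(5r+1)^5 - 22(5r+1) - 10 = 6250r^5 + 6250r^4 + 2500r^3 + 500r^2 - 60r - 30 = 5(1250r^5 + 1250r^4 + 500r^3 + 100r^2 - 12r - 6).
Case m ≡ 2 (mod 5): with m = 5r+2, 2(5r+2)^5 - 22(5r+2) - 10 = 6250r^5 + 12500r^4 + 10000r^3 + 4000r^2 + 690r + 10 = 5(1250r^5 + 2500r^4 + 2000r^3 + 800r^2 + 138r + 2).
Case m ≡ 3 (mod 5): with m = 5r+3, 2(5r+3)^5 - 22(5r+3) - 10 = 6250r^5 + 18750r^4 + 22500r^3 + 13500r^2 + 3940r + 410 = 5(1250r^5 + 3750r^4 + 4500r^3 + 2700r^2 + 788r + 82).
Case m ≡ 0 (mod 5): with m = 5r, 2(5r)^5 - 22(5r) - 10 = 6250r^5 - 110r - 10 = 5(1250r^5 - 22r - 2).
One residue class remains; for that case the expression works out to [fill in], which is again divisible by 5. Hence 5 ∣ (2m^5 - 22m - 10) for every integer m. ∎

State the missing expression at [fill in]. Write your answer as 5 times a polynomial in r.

5(1250r^5 + 5000r^4 + 8000r^3 + 6400r^2 + 2538r + 390)

The residues treated are {1, 2, 3, 0}, so the missing case is m ≡ 4 (mod 5); write m = 5r+4.
Then 2(5r+4)^5 - 22(5r+4) - 10 = 6250r^5 + 25000r^4 + 40000r^3 + 32000r^2 + 12690r + 1950 = 5(1250r^5 + 5000r^4 + 8000r^3 + 6400r^2 + 2538r + 390).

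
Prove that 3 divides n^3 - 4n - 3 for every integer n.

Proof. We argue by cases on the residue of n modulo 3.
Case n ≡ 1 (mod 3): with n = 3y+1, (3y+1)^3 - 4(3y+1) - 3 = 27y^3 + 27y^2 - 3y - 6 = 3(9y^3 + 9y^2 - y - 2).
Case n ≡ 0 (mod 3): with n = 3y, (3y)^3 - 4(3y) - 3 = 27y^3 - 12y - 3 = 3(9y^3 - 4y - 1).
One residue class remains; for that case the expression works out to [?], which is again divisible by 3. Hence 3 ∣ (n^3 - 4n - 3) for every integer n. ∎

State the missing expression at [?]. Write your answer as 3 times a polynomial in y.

3(9y^3 + 18y^2 + 8y - 1)

The residues treated are {1, 0}, so the missing case is n ≡ 2 (mod 3); write n = 3y+2.
Then (3y+2)^3 - 4(3y+2) - 3 = 27y^3 + 54y^2 + 24y - 3 = 3(9y^3 + 18y^2 + 8y - 1).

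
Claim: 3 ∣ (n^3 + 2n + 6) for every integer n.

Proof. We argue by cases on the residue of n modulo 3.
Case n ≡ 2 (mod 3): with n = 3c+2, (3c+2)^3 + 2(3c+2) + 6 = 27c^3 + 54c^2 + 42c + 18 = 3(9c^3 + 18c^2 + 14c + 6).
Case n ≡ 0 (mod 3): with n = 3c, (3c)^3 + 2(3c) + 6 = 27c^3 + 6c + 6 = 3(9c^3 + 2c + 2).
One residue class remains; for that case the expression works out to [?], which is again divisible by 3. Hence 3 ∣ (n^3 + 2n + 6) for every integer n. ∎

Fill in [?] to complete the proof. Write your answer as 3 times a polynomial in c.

Only n ≡ 1 (mod 3) is unaccounted for. Put n = 3c+1:
(3c+1)^3 + 2(3c+1) + 6 expands to 27c^3 + 27c^2 + 15c + 9,
and factoring out 3 leaves 3(9c^3 + 9c^2 + 5c + 3).

3(9c^3 + 9c^2 + 5c + 3)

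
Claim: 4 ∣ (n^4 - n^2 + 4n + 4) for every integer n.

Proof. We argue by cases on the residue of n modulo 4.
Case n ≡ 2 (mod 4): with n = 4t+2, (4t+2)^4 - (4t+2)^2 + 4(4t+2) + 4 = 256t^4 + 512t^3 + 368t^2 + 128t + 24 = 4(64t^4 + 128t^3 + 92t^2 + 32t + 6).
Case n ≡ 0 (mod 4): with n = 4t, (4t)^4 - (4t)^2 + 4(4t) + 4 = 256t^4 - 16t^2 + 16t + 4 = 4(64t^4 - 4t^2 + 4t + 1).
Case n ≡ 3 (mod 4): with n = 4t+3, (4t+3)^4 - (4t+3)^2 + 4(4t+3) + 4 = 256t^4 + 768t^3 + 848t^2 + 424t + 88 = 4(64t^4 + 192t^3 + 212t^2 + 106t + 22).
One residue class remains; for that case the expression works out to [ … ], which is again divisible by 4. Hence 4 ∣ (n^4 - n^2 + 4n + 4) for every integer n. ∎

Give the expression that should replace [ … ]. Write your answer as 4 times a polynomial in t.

The residues treated are {2, 0, 3}, so the missing case is n ≡ 1 (mod 4); write n = 4t+1.
Then (4t+1)^4 - (4t+1)^2 + 4(4t+1) + 4 = 256t^4 + 256t^3 + 80t^2 + 24t + 8 = 4(64t^4 + 64t^3 + 20t^2 + 6t + 2).

4(64t^4 + 64t^3 + 20t^2 + 6t + 2)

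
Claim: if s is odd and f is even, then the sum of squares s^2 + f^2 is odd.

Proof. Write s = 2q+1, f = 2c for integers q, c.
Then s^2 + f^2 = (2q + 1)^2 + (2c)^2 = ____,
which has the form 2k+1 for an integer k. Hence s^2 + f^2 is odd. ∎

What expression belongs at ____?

2(2c^2 + 2q^2 + 2q) + 1

(2q + 1)^2 + (2c)^2 = 4c^2 + 4q^2 + 4q + 1
= 2(2c^2 + 2q^2 + 2q) + 1.
Since 2c^2 + 2q^2 + 2q is an integer, the sum of squares is of the form 2k+1 for an integer k.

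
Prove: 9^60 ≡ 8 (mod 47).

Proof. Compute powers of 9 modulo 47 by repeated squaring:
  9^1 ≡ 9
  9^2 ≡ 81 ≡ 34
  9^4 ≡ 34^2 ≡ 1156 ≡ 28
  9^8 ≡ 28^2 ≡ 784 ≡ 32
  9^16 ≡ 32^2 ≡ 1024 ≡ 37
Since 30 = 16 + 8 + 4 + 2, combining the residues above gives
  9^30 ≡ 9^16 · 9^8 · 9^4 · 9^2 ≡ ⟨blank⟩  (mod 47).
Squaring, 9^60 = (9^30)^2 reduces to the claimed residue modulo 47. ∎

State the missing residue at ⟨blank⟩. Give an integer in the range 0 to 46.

9^16 · 9^8 · 9^4 · 9^2 ≡ 37 · 32 · 28 · 34 = 1127168.
1127168 mod 47 = 14, so 9^30 ≡ 14 (mod 47).

14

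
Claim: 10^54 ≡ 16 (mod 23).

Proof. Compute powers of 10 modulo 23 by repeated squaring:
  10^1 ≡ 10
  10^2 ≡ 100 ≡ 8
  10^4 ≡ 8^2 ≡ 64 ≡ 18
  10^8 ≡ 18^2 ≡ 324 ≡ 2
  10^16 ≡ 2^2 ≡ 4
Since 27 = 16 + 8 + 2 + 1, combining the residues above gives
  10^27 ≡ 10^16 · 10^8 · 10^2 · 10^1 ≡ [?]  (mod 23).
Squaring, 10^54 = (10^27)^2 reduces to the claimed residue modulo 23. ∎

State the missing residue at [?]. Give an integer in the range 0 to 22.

Multiply the listed residues: 4 · 2 · 8 · 10 = 8 → 64 → 640.
Reducing modulo 23: 640 = 27·23 + 19, so 10^27 ≡ 19.

19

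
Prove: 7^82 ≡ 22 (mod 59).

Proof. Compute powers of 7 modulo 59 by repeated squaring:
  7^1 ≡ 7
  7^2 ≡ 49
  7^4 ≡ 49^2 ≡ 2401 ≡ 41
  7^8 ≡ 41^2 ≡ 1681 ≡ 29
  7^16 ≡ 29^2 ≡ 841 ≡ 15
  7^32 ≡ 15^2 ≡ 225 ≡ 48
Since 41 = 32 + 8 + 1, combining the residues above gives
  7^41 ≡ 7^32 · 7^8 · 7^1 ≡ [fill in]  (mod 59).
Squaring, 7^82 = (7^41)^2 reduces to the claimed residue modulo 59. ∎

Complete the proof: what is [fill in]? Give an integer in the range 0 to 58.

9

7^32 · 7^8 · 7^1 ≡ 48 · 29 · 7 = 9744.
9744 mod 59 = 9, so 7^41 ≡ 9 (mod 59).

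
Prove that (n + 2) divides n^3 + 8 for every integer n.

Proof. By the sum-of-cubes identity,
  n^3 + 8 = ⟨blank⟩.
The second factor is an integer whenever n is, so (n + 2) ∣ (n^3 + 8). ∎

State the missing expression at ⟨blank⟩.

(n + 2)(n^2 - 2n + 4)

a^3 + b^3 = (a + b)(a^2 - ab + b^2). With a = n, b = 2:
n^3 + 8 = (n + 2)(n^2 - 2n + 4).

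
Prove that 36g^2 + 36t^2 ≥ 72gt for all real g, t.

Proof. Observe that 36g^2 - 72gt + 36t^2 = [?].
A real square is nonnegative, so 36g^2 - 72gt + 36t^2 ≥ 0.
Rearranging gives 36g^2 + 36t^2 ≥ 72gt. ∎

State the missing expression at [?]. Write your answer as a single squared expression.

36g^2 - 72gt + 36t^2 is a perfect-square trinomial: the outer terms are (6g)^2 and (6t)^2, and the cross term is -2·6g·6t.
So 36g^2 - 72gt + 36t^2 = (6g - 6t)^2 ≥ 0.

(6g - 6t)^2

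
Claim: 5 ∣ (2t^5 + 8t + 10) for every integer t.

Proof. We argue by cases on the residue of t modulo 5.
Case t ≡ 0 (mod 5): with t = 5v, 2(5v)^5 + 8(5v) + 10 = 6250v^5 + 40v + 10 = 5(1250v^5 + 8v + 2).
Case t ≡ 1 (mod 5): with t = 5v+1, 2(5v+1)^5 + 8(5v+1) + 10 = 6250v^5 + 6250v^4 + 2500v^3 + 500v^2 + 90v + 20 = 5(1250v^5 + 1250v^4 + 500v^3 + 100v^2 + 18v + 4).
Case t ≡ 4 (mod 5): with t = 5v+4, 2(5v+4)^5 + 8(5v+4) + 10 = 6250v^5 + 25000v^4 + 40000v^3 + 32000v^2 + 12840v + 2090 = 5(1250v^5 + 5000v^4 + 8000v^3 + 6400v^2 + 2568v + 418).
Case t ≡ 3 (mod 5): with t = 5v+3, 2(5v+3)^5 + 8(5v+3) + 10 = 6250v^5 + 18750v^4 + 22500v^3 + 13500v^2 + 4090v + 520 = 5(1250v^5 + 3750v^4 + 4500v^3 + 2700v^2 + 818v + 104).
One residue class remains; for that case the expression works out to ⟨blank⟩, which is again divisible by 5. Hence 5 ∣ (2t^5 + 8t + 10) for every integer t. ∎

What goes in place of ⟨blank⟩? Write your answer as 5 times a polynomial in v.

5(1250v^5 + 2500v^4 + 2000v^3 + 800v^2 + 168v + 18)

The residues treated are {0, 1, 4, 3}, so the missing case is t ≡ 2 (mod 5); write t = 5v+2.
Then 2(5v+2)^5 + 8(5v+2) + 10 = 6250v^5 + 12500v^4 + 10000v^3 + 4000v^2 + 840v + 90 = 5(1250v^5 + 2500v^4 + 2000v^3 + 800v^2 + 168v + 18).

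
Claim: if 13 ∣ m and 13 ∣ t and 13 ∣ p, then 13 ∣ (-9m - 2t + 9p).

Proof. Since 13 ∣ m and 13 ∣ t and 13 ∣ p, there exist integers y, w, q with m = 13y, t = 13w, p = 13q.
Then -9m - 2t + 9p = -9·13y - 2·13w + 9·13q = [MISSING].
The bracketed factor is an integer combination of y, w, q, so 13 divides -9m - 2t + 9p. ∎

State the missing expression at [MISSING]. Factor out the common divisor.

13(9q - 2w - 9y)

Each term has a factor of 13: -9·13y - 2·13w + 9·13q = 13·(9q - 2w - 9y).
Since 9q - 2w - 9y is an integer, 13 ∣ (-9m - 2t + 9p).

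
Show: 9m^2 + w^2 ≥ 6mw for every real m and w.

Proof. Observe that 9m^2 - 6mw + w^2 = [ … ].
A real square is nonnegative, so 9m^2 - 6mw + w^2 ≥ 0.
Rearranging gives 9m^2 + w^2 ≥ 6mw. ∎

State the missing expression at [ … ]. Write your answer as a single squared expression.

(3m - w)^2

9m^2 - 6mw + w^2 is a perfect-square trinomial: the outer terms are (3m)^2 and (w)^2, and the cross term is -2·3m·w.
So 9m^2 - 6mw + w^2 = (3m - w)^2 ≥ 0.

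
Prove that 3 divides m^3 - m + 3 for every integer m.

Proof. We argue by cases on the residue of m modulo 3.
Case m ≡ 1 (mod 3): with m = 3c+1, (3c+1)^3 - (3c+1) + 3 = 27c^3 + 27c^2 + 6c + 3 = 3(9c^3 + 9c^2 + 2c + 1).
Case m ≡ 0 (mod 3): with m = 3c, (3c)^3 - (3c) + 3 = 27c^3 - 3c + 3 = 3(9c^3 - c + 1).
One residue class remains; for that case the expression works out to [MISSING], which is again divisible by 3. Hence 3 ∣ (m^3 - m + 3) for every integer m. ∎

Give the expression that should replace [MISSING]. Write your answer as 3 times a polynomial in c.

Only m ≡ 2 (mod 3) is unaccounted for. Put m = 3c+2:
(3c+2)^3 - (3c+2) + 3 expands to 27c^3 + 54c^2 + 33c + 9,
and factoring out 3 leaves 3(9c^3 + 18c^2 + 11c + 3).

3(9c^3 + 18c^2 + 11c + 3)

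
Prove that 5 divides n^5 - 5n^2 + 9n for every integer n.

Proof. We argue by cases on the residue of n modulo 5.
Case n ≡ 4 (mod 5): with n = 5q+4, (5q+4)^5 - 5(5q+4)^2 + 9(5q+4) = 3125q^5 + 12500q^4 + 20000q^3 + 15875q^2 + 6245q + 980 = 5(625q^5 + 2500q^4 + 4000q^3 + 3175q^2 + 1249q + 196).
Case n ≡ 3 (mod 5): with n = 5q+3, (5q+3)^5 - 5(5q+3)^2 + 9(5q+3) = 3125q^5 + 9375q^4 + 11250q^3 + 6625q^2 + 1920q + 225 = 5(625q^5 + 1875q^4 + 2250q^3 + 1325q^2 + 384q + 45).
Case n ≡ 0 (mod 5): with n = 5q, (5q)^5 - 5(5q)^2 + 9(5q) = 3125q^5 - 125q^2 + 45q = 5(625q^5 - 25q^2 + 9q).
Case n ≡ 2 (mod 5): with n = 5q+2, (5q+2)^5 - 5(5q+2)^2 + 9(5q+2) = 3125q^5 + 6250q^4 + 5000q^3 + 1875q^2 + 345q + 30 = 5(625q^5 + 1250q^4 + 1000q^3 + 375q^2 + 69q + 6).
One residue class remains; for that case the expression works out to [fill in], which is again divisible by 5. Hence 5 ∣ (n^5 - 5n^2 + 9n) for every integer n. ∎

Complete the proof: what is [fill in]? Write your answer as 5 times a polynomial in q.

5(625q^5 + 625q^4 + 250q^3 + 25q^2 + 4q + 1)

Only n ≡ 1 (mod 5) is unaccounted for. Put n = 5q+1:
(5q+1)^5 - 5(5q+1)^2 + 9(5q+1) expands to 3125q^5 + 3125q^4 + 1250q^3 + 125q^2 + 20q + 5,
and factoring out 5 leaves 5(625q^5 + 625q^4 + 250q^3 + 25q^2 + 4q + 1).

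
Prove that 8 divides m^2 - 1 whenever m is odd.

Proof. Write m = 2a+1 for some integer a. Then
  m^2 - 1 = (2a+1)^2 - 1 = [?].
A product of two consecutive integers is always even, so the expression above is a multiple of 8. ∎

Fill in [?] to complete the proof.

4a(a + 1)

(2a+1)^2 - 1 = 4a^2 + 4a + 1 - 1 = 4a^2 + 4a = 4a(a+1).
Since a and a+1 are consecutive, a(a+1) is even, and 4·(even) is a multiple of 8.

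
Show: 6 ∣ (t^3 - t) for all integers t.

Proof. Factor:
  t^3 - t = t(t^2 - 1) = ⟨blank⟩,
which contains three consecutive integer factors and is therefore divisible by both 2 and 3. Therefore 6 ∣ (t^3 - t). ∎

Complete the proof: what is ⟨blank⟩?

(t - 1)t(t + 1)

t(t^2 - 1) = t(t - 1)(t + 1) = (t - 1)t(t + 1).
These three factors are consecutive integers, so their product is divisible by 6.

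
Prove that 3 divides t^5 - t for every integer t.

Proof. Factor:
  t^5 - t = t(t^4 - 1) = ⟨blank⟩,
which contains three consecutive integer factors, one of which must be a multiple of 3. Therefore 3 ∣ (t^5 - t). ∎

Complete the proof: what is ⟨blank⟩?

(t - 1)t(t + 1)(t^2 + 1)

t^4 - 1 = (t^2 - 1)(t^2 + 1), and t^2 - 1 = (t-1)(t+1).
So t(t^4 - 1) = (t - 1)t(t + 1)(t^2 + 1).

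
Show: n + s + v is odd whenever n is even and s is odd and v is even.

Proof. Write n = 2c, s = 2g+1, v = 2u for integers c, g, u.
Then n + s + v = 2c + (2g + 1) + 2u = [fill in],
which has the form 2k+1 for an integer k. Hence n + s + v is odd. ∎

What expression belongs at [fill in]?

Expanding: 2c + (2g + 1) + 2u = 2c + 2g + 2u + 1.
Every term except the constant is even, so this is 2(c + g + u) + 1,
and c + g + u ∈ ℤ gives the required form.

2(c + g + u) + 1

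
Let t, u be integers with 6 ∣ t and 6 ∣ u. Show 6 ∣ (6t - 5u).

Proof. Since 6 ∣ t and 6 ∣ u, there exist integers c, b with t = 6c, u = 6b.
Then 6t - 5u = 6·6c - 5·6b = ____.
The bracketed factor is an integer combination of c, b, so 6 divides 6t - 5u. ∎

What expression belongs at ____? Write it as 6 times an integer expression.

6(-5b + 6c)

Pull the common 6 out of every term: 6·6c - 5·6b = 6(-5b + 6c).
-5b + 6c is an integer, which exhibits the divisibility.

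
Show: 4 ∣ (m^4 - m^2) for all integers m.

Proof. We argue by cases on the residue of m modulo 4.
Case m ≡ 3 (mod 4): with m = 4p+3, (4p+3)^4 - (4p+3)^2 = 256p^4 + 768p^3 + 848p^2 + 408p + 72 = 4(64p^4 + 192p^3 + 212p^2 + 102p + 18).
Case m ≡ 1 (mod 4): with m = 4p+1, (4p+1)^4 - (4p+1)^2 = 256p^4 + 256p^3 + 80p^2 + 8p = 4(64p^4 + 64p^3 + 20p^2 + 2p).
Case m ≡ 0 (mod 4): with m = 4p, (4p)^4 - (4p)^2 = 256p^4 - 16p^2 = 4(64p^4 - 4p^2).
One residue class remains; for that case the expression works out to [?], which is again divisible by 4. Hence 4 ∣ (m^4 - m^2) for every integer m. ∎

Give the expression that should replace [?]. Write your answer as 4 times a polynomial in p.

The residues treated are {3, 1, 0}, so the missing case is m ≡ 2 (mod 4); write m = 4p+2.
Then (4p+2)^4 - (4p+2)^2 = 256p^4 + 512p^3 + 368p^2 + 112p + 12 = 4(64p^4 + 128p^3 + 92p^2 + 28p + 3).

4(64p^4 + 128p^3 + 92p^2 + 28p + 3)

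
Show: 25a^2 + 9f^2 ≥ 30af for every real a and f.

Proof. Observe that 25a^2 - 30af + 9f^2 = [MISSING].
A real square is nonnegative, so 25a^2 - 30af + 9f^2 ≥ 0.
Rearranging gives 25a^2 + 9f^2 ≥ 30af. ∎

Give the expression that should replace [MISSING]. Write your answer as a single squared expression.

(5a - 3f)^2

25a^2 - 30af + 9f^2 is a perfect-square trinomial: the outer terms are (5a)^2 and (3f)^2, and the cross term is -2·5a·3f.
So 25a^2 - 30af + 9f^2 = (5a - 3f)^2 ≥ 0.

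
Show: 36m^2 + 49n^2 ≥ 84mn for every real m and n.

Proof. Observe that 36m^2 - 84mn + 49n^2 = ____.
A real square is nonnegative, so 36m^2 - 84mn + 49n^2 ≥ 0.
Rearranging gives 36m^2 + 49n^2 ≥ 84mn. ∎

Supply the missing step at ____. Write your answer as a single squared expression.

(6m - 7n)^2

36m^2 - 84mn + 49n^2 is a perfect-square trinomial: the outer terms are (6m)^2 and (7n)^2, and the cross term is -2·6m·7n.
So 36m^2 - 84mn + 49n^2 = (6m - 7n)^2 ≥ 0.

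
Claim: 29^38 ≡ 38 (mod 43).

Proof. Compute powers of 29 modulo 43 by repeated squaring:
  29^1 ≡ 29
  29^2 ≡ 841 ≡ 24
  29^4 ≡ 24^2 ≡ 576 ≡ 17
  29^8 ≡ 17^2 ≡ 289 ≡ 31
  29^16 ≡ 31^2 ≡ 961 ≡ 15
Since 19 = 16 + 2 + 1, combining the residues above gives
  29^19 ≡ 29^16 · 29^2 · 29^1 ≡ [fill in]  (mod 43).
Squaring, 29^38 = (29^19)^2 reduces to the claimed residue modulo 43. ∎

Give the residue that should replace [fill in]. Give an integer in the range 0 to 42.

29^16 · 29^2 · 29^1 ≡ 15 · 24 · 29 = 10440.
10440 mod 43 = 34, so 29^19 ≡ 34 (mod 43).

34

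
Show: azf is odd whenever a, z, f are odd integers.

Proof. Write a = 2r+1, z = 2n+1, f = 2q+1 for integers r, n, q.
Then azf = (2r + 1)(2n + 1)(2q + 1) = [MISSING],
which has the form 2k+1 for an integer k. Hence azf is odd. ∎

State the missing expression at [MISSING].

2(4nqr + 2nq + 2nr + n + 2qr + q + r) + 1

Expanding: (2r + 1)(2n + 1)(2q + 1) = 8nqr + 4nq + 4nr + 2n + 4qr + 2q + 2r + 1.
Every term except the constant is even, so this is 2(4nqr + 2nq + 2nr + n + 2qr + q + r) + 1,
and 4nqr + 2nq + 2nr + n + 2qr + q + r ∈ ℤ gives the required form.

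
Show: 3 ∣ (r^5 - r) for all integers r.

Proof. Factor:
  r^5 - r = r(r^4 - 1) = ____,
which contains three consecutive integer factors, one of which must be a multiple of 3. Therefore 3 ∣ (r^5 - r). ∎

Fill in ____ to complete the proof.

(r - 1)r(r + 1)(r^2 + 1)

r^4 - 1 = (r^2 - 1)(r^2 + 1), and r^2 - 1 = (r-1)(r+1).
So r(r^4 - 1) = (r - 1)r(r + 1)(r^2 + 1).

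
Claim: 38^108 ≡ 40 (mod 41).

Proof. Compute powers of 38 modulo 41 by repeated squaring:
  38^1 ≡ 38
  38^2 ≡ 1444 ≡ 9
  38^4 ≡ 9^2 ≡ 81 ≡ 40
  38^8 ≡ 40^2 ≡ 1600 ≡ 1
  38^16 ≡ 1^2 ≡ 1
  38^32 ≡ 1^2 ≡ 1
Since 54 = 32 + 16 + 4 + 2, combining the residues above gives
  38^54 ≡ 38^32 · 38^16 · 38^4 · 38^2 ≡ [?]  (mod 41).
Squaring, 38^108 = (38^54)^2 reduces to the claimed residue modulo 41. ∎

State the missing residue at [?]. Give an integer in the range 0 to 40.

38^32 · 38^16 · 38^4 · 38^2 ≡ 1 · 1 · 40 · 9 = 360.
360 mod 41 = 32, so 38^54 ≡ 32 (mod 41).

32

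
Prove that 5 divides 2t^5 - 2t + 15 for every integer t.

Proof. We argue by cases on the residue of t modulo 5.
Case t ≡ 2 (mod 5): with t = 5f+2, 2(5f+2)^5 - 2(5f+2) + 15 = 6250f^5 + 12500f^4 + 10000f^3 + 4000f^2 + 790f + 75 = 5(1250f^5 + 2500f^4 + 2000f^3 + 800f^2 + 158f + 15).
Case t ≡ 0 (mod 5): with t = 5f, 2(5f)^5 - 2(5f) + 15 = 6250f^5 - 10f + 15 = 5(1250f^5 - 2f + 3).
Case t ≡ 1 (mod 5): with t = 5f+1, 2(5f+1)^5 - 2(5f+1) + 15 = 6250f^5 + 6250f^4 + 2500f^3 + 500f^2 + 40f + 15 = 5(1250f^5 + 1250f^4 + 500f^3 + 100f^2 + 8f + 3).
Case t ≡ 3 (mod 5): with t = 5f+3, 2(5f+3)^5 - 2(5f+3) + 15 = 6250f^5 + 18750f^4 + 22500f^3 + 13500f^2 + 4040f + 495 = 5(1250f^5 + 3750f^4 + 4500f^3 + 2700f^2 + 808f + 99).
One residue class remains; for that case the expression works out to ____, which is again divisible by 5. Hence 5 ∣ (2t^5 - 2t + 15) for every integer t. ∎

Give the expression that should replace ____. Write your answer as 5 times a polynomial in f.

Only t ≡ 4 (mod 5) is unaccounted for. Put t = 5f+4:
2(5f+4)^5 - 2(5f+4) + 15 expands to 6250f^5 + 25000f^4 + 40000f^3 + 32000f^2 + 12790f + 2055,
and factoring out 5 leaves 5(1250f^5 + 5000f^4 + 8000f^3 + 6400f^2 + 2558f + 411).

5(1250f^5 + 5000f^4 + 8000f^3 + 6400f^2 + 2558f + 411)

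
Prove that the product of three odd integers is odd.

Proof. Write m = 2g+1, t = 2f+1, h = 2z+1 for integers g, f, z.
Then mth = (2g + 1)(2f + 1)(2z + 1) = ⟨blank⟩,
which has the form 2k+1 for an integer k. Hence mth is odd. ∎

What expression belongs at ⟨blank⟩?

2(4fgz + 2fg + 2fz + f + 2gz + g + z) + 1

(2g + 1)(2f + 1)(2z + 1) = 8fgz + 4fg + 4fz + 2f + 4gz + 2g + 2z + 1
= 2(4fgz + 2fg + 2fz + f + 2gz + g + z) + 1.
Since 4fgz + 2fg + 2fz + f + 2gz + g + z is an integer, the product is of the form 2k+1 for an integer k.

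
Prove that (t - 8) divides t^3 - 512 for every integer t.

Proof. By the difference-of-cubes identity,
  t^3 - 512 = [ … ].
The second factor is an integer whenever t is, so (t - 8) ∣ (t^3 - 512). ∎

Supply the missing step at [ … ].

Polynomial division of t^3 - 512 by t - 8 leaves remainder 0 and quotient t^2 + 8t + 64.
Hence t^3 - 512 = (t - 8)(t^2 + 8t + 64).

(t - 8)(t^2 + 8t + 64)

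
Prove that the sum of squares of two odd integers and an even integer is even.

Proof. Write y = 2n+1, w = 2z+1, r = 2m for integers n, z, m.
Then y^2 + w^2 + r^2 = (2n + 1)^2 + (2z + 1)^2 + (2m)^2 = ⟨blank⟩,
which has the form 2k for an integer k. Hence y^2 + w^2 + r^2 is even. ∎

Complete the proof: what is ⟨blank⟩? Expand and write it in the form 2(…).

(2n + 1)^2 + (2z + 1)^2 + (2m)^2 = 4m^2 + 4n^2 + 4n + 4z^2 + 4z + 2
= 2(2m^2 + 2n^2 + 2n + 2z^2 + 2z + 1).
Since 2m^2 + 2n^2 + 2n + 2z^2 + 2z + 1 is an integer, the sum of squares is of the form 2k for an integer k.

2(2m^2 + 2n^2 + 2n + 2z^2 + 2z + 1)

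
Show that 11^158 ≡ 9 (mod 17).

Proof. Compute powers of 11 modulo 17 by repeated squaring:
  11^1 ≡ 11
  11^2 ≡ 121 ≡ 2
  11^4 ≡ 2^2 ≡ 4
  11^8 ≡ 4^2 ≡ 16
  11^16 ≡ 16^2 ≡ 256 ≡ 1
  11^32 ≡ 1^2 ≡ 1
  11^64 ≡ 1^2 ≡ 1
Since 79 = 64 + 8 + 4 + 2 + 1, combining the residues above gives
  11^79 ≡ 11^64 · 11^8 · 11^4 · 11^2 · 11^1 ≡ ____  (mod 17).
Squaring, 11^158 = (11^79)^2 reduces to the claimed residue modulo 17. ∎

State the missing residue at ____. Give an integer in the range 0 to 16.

Multiply the listed residues: 1 · 16 · 4 · 2 · 11 = 16 → 64 → 128 → 1408.
Reducing modulo 17: 1408 = 82·17 + 14, so 11^79 ≡ 14.

14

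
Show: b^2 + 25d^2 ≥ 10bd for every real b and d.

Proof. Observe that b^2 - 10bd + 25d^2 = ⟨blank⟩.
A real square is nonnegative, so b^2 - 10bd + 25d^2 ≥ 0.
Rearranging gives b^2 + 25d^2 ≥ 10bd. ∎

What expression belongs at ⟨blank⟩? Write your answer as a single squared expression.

The leading and trailing coefficients are 1^2 and 5^2, and 10 = 2·1·5, so the trinomial is (b - 5d)^2.
Hence b^2 - 10bd + 25d^2 ≥ 0.

(b - 5d)^2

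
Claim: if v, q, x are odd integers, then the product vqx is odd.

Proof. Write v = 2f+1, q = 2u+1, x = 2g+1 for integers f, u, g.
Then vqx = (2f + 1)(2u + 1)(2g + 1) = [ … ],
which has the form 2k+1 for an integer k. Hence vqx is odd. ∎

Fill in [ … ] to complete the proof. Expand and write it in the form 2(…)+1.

2(4fgu + 2fg + 2fu + f + 2gu + g + u) + 1

Expanding: (2f + 1)(2u + 1)(2g + 1) = 8fgu + 4fg + 4fu + 2f + 4gu + 2g + 2u + 1.
Every term except the constant is even, so this is 2(4fgu + 2fg + 2fu + f + 2gu + g + u) + 1,
and 4fgu + 2fg + 2fu + f + 2gu + g + u ∈ ℤ gives the required form.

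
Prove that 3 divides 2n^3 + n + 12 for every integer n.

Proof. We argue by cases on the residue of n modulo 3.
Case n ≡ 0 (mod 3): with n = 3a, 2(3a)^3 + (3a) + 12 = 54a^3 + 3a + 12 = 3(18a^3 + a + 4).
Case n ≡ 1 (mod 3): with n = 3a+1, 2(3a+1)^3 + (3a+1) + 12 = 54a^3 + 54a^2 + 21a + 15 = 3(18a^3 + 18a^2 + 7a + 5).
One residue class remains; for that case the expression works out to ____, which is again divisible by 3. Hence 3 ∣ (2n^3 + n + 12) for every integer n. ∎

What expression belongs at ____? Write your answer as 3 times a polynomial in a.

3(18a^3 + 36a^2 + 25a + 10)

The residues treated are {0, 1}, so the missing case is n ≡ 2 (mod 3); write n = 3a+2.
Then 2(3a+2)^3 + (3a+2) + 12 = 54a^3 + 108a^2 + 75a + 30 = 3(18a^3 + 36a^2 + 25a + 10).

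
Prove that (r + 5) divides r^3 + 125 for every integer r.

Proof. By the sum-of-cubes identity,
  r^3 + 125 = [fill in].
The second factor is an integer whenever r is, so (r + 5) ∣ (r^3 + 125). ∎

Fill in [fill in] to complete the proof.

Polynomial division of r^3 + 125 by r + 5 leaves remainder 0 and quotient r^2 - 5r + 25.
Hence r^3 + 125 = (r + 5)(r^2 - 5r + 25).

(r + 5)(r^2 - 5r + 25)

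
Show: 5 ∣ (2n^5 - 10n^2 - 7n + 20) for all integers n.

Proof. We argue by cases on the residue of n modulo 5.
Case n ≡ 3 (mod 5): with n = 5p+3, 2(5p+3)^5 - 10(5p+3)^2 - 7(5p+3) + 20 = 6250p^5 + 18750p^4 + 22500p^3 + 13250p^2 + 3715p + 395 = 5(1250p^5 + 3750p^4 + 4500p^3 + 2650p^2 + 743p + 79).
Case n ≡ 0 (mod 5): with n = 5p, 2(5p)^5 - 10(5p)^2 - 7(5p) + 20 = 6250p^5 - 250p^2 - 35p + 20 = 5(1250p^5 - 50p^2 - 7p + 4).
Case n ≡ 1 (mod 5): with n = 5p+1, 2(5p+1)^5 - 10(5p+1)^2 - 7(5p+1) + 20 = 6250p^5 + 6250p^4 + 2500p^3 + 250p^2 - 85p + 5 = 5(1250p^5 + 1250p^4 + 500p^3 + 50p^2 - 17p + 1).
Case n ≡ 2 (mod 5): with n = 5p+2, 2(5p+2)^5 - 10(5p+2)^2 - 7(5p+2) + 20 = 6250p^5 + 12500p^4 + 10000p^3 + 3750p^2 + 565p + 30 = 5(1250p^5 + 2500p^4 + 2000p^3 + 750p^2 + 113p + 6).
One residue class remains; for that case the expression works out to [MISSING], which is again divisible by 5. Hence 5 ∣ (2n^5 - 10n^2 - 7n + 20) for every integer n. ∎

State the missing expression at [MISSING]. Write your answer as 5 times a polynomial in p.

5(1250p^5 + 5000p^4 + 8000p^3 + 6350p^2 + 2473p + 376)

The residues treated are {3, 0, 1, 2}, so the missing case is n ≡ 4 (mod 5); write n = 5p+4.
Then 2(5p+4)^5 - 10(5p+4)^2 - 7(5p+4) + 20 = 6250p^5 + 25000p^4 + 40000p^3 + 31750p^2 + 12365p + 1880 = 5(1250p^5 + 5000p^4 + 8000p^3 + 6350p^2 + 2473p + 376).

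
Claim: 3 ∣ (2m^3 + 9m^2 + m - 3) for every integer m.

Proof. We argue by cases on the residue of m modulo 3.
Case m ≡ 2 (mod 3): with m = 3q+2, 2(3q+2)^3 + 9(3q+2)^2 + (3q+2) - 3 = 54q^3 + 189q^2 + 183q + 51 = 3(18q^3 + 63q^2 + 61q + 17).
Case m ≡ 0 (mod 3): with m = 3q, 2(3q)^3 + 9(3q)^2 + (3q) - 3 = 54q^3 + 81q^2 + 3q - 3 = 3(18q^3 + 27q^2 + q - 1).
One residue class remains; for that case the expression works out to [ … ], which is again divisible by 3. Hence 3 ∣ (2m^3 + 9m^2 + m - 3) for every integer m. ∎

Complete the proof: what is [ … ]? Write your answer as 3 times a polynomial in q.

The residues treated are {2, 0}, so the missing case is m ≡ 1 (mod 3); write m = 3q+1.
Then 2(3q+1)^3 + 9(3q+1)^2 + (3q+1) - 3 = 54q^3 + 135q^2 + 75q + 9 = 3(18q^3 + 45q^2 + 25q + 3).

3(18q^3 + 45q^2 + 25q + 3)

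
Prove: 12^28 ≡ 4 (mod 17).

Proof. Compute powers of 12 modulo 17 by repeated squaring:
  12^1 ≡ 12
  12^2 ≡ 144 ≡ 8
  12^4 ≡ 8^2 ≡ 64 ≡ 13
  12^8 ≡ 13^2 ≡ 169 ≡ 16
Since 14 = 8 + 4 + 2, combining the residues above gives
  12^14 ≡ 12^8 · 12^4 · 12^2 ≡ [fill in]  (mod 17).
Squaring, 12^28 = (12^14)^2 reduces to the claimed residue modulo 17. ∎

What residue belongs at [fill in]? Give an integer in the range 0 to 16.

12^8 · 12^4 · 12^2 ≡ 16 · 13 · 8 = 1664.
1664 mod 17 = 15, so 12^14 ≡ 15 (mod 17).

15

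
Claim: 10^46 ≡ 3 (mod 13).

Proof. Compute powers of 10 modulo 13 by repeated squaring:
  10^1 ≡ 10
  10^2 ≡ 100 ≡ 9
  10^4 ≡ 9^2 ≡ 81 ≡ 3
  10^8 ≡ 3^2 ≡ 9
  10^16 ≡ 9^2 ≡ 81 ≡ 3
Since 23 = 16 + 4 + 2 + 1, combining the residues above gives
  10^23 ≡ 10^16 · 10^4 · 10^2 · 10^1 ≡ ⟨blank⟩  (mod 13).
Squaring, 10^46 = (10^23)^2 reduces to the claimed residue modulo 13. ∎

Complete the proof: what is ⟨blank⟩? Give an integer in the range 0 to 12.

10^16 · 10^4 · 10^2 · 10^1 ≡ 3 · 3 · 9 · 10 = 810.
810 mod 13 = 4, so 10^23 ≡ 4 (mod 13).

4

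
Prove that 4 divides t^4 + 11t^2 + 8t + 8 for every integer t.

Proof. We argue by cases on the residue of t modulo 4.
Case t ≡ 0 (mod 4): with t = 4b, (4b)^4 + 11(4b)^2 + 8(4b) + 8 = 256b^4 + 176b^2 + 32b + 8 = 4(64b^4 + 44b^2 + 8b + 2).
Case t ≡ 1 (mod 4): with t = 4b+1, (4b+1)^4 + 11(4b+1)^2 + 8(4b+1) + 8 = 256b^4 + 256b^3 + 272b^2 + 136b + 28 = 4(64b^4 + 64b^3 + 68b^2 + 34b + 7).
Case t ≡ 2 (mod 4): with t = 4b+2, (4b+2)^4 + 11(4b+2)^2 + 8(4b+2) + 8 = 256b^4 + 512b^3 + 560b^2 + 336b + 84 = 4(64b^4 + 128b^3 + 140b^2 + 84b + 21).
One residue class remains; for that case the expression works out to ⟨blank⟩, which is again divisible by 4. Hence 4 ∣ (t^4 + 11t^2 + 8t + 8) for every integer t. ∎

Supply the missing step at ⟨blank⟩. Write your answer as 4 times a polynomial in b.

4(64b^4 + 192b^3 + 260b^2 + 182b + 53)

Only t ≡ 3 (mod 4) is unaccounted for. Put t = 4b+3:
(4b+3)^4 + 11(4b+3)^2 + 8(4b+3) + 8 expands to 256b^4 + 768b^3 + 1040b^2 + 728b + 212,
and factoring out 4 leaves 4(64b^4 + 192b^3 + 260b^2 + 182b + 53).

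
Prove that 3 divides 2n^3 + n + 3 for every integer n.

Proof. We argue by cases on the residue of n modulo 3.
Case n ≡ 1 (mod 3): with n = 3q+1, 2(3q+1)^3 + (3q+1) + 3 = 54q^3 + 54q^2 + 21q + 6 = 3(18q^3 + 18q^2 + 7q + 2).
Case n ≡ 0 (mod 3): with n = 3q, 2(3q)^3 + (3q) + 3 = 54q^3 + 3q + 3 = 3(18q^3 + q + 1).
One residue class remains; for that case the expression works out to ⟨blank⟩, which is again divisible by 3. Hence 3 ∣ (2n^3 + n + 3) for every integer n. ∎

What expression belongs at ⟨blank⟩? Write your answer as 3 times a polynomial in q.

The residues treated are {1, 0}, so the missing case is n ≡ 2 (mod 3); write n = 3q+2.
Then 2(3q+2)^3 + (3q+2) + 3 = 54q^3 + 108q^2 + 75q + 21 = 3(18q^3 + 36q^2 + 25q + 7).

3(18q^3 + 36q^2 + 25q + 7)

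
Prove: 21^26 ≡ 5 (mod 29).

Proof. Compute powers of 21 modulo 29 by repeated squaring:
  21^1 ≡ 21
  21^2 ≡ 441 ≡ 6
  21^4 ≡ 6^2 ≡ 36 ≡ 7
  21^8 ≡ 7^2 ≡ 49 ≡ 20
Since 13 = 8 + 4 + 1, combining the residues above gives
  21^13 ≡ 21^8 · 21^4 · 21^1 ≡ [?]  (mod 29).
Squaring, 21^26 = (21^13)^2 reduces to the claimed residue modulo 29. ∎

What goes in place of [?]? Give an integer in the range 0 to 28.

11

Multiply the listed residues: 20 · 7 · 21 = 140 → 2940.
Reducing modulo 29: 2940 = 101·29 + 11, so 21^13 ≡ 11.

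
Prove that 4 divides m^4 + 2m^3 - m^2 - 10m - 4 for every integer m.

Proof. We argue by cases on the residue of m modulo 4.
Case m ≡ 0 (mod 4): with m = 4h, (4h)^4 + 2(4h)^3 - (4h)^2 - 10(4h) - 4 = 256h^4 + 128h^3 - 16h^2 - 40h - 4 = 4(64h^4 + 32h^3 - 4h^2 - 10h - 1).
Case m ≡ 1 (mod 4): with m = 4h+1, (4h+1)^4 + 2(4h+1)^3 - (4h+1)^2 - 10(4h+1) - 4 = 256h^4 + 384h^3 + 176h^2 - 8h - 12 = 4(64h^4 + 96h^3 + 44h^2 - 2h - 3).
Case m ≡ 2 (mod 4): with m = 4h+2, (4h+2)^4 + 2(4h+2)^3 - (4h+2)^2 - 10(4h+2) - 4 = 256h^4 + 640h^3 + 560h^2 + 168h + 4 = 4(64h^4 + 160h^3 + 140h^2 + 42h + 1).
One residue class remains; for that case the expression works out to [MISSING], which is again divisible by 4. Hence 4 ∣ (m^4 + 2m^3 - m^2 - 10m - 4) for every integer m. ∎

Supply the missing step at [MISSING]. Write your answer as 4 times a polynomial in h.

Only m ≡ 3 (mod 4) is unaccounted for. Put m = 4h+3:
(4h+3)^4 + 2(4h+3)^3 - (4h+3)^2 - 10(4h+3) - 4 expands to 256h^4 + 896h^3 + 1136h^2 + 584h + 92,
and factoring out 4 leaves 4(64h^4 + 224h^3 + 284h^2 + 146h + 23).

4(64h^4 + 224h^3 + 284h^2 + 146h + 23)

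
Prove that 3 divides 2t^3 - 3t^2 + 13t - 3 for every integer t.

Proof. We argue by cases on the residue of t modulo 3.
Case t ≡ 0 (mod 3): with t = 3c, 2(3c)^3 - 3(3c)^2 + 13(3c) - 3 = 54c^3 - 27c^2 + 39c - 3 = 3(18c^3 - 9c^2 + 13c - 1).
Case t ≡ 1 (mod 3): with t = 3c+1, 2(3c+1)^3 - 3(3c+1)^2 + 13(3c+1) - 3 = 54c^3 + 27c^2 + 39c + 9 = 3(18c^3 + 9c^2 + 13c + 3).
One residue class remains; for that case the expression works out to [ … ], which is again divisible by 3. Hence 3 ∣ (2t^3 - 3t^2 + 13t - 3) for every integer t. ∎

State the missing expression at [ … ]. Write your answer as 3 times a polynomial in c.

Only t ≡ 2 (mod 3) is unaccounted for. Put t = 3c+2:
2(3c+2)^3 - 3(3c+2)^2 + 13(3c+2) - 3 expands to 54c^3 + 81c^2 + 75c + 27,
and factoring out 3 leaves 3(18c^3 + 27c^2 + 25c + 9).

3(18c^3 + 27c^2 + 25c + 9)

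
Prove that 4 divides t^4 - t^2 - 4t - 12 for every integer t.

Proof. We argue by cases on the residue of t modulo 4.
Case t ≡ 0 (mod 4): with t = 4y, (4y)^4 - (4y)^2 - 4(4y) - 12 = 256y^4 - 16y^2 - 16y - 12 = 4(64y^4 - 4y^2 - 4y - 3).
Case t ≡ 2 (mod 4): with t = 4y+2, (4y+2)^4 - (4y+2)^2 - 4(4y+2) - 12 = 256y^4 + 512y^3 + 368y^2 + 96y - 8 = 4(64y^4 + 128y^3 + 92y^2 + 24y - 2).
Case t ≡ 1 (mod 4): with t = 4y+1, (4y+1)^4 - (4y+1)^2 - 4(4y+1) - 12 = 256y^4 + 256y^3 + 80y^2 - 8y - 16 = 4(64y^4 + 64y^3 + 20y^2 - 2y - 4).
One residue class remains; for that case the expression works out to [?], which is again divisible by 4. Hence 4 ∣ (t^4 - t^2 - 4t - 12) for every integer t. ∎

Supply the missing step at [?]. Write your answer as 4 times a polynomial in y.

4(64y^4 + 192y^3 + 212y^2 + 98y + 12)

Only t ≡ 3 (mod 4) is unaccounted for. Put t = 4y+3:
(4y+3)^4 - (4y+3)^2 - 4(4y+3) - 12 expands to 256y^4 + 768y^3 + 848y^2 + 392y + 48,
and factoring out 4 leaves 4(64y^4 + 192y^3 + 212y^2 + 98y + 12).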